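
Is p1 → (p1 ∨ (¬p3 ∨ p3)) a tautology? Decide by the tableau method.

Valid

Assume the negation and expand:
Initial set: {¬(p1 → (p1 ∨ (¬p3 ∨ p3)))}.
¬(p1 → (p1 ∨ (¬p3 ∨ p3))): α-rule — add p1, ¬(p1 ∨ (¬p3 ∨ p3)).
¬(p1 ∨ (¬p3 ∨ p3)): α-rule — add ¬p1, ¬(¬p3 ∨ p3).
× closes — contains both p1 and ¬p1.
All 1 branch closes.
Every branch closed, so the negation is unsatisfiable and the formula is valid.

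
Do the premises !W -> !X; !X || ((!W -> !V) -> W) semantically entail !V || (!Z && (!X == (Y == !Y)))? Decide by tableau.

No

Initial set: {(!W -> !X); (!X || ((!W -> !V) -> W)); !(!V || (!Z && (!X == (Y == !Y))))}.
!(!V || (!Z && (!X == (Y == !Y)))): α-rule — add !!V, !(!Z && (!X == (Y == !Y))).
(!W -> !X): β-rule — branch into !!W  //  !X.
  branch 1 (add !!W):
    (!X || ((!W -> !V) -> W)): β-rule — branch into !X  //  ((!W -> !V) -> W).
      branch 1.1 (add !X):
        !(!Z && (!X == (Y == !Y))): β-rule — branch into !!Z  //  !(!X == (Y == !Y)).
          branch 1.1.1 (add !!Z):
            ○ open, literals {V=true, W=true, X=false, Z=true}.
          branch 1.1.2 (add !(!X == (Y == !Y))):
            !(!X == (Y == !Y)): β-rule — branch into !X, !(Y == !Y)  //  !!X, (Y == !Y).
              branch 1.1.2.1 (add !X, !(Y == !Y)):
                !(Y == !Y): β-rule — branch into Y, !!Y  //  !Y, !Y.
                  branch 1.1.2.1.1 (add Y, !!Y):
                    ○ open, literals {V=true, W=true, X=false, Y=true}.
                  branch 1.1.2.1.2 (add !Y, !Y):
                    ○ open, literals {V=true, W=true, X=false, Y=false}.
              branch 1.1.2.2 (add !!X, (Y == !Y)):
                × closes — contains both X and !X.
      branch 1.2 (add ((!W -> !V) -> W)):
        !(!Z && (!X == (Y == !Y))): β-rule — branch into !!Z  //  !(!X == (Y == !Y)).
          branch 1.2.1 (add !!Z):
            ((!W -> !V) -> W): β-rule — branch into !(!W -> !V)  //  W.
              branch 1.2.1.1 (add !(!W -> !V)):
                !(!W -> !V): α-rule — add !W, !!V.
                × closes — contains both W and !W.
              branch 1.2.1.2 (add W):
                ○ open, literals {V=true, W=true, Z=true}.
          branch 1.2.2 (add !(!X == (Y == !Y))):
            ((!W -> !V) -> W): β-rule — branch into !(!W -> !V)  //  W.
              branch 1.2.2.1 (add !(!W -> !V)):
                !(!W -> !V): α-rule — add !W, !!V.
                × closes — contains both W and !W.
              branch 1.2.2.2 (add W):
                !(!X == (Y == !Y)): β-rule — branch into !X, !(Y == !Y)  //  !!X, (Y == !Y).
                  branch 1.2.2.2.1 (add !X, !(Y == !Y)):
                    !(Y == !Y): β-rule — branch into Y, !!Y  //  !Y, !Y.
                      branch 1.2.2.2.1.1 (add Y, !!Y):
                        ○ open, literals {V=true, W=true, X=false, Y=true}.
                      branch 1.2.2.2.1.2 (add !Y, !Y):
                        ○ open, literals {V=true, W=true, X=false, Y=false}.
                  branch 1.2.2.2.2 (add !!X, (Y == !Y)):
                    (Y == !Y): β-rule — branch into Y, !Y  //  !Y, !!Y.
                      branch 1.2.2.2.2.1 (add Y, !Y):
                        × closes — contains both Y and !Y.
                      branch 1.2.2.2.2.2 (add !Y, !!Y):
                        × closes — contains both Y and !Y.
  branch 2 (add !X):
    (!X || ((!W -> !V) -> W)): β-rule — branch into !X  //  ((!W -> !V) -> W).
      branch 2.1 (add !X):
        !(!Z && (!X == (Y == !Y))): β-rule — branch into !!Z  //  !(!X == (Y == !Y)).
          branch 2.1.1 (add !!Z):
            ○ open, literals {V=true, X=false, Z=true}.
          branch 2.1.2 (add !(!X == (Y == !Y))):
            !(!X == (Y == !Y)): β-rule — branch into !X, !(Y == !Y)  //  !!X, (Y == !Y).
              branch 2.1.2.1 (add !X, !(Y == !Y)):
                !(Y == !Y): β-rule — branch into Y, !!Y  //  !Y, !Y.
                  branch 2.1.2.1.1 (add Y, !!Y):
                    ○ open, literals {V=true, X=false, Y=true}.
                  branch 2.1.2.1.2 (add !Y, !Y):
                    ○ open, literals {V=true, X=false, Y=false}.
              branch 2.1.2.2 (add !!X, (Y == !Y)):
                × closes — contains both X and !X.
      branch 2.2 (add ((!W -> !V) -> W)):
        !(!Z && (!X == (Y == !Y))): β-rule — branch into !!Z  //  !(!X == (Y == !Y)).
          branch 2.2.1 (add !!Z):
            ((!W -> !V) -> W): β-rule — branch into !(!W -> !V)  //  W.
              branch 2.2.1.1 (add !(!W -> !V)):
                !(!W -> !V): α-rule — add !W, !!V.
                ○ open, literals {V=true, W=false, X=false, Z=true}.
              branch 2.2.1.2 (add W):
                ○ open, literals {V=true, W=true, X=false, Z=true}.
          branch 2.2.2 (add !(!X == (Y == !Y))):
            ((!W -> !V) -> W): β-rule — branch into !(!W -> !V)  //  W.
              branch 2.2.2.1 (add !(!W -> !V)):
                !(!W -> !V): α-rule — add !W, !!V.
                !(!X == (Y == !Y)): β-rule — branch into !X, !(Y == !Y)  //  !!X, (Y == !Y).
                  branch 2.2.2.1.1 (add !X, !(Y == !Y)):
                    !(Y == !Y): β-rule — branch into Y, !!Y  //  !Y, !Y.
                      branch 2.2.2.1.1.1 (add Y, !!Y):
                        ○ open, literals {V=true, W=false, X=false, Y=true}.
                      branch 2.2.2.1.1.2 (add !Y, !Y):
                        ○ open, literals {V=true, W=false, X=false, Y=false}.
                  branch 2.2.2.1.2 (add !!X, (Y == !Y)):
                    × closes — contains both X and !X.
              branch 2.2.2.2 (add W):
                !(!X == (Y == !Y)): β-rule — branch into !X, !(Y == !Y)  //  !!X, (Y == !Y).
                  branch 2.2.2.2.1 (add !X, !(Y == !Y)):
                    !(Y == !Y): β-rule — branch into Y, !!Y  //  !Y, !Y.
                      branch 2.2.2.2.1.1 (add Y, !!Y):
                        ○ open, literals {V=true, W=true, X=false, Y=true}.
                      branch 2.2.2.2.1.2 (add !Y, !Y):
                        ○ open, literals {V=true, W=true, X=false, Y=false}.
                  branch 2.2.2.2.2 (add !!X, (Y == !Y)):
                    × closes — contains both X and !X.
8 branches closed, 15 open.
An open branch gives a countermodel: V=true, W=true, X=false, Z=true (unmentioned atoms arbitrary); the premises hold there but the conclusion fails.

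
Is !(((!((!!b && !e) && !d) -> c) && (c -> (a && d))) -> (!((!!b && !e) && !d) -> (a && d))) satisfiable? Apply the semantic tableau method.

Initial set: {!(((!((!!b && !e) && !d) -> c) && (c -> (a && d))) -> (!((!!b && !e) && !d) -> (a && d)))}.
!(((!((!!b && !e) && !d) -> c) && (c -> (a && d))) -> (!((!!b && !e) && !d) -> (a && d))): α-rule — add ((!((!!b && !e) && !d) -> c) && (c -> (a && d))), !(!((!!b && !e) && !d) -> (a && d)).
((!((!!b && !e) && !d) -> c) && (c -> (a && d))): α-rule — add (!((!!b && !e) && !d) -> c), (c -> (a && d)).
!(!((!!b && !e) && !d) -> (a && d)): α-rule — add !((!!b && !e) && !d), !(a && d).
(!((!!b && !e) && !d) -> c): β-rule — branch into !!((!!b && !e) && !d)  //  c.
  branch 1 (add !!((!!b && !e) && !d)):
    !!((!!b && !e) && !d): α-rule — add (!!b && !e), !d.
    (!!b && !e): α-rule — add !!b, !e.
    !!b: drop double negation, giving b.
    (c -> (a && d)): β-rule — branch into !c  //  (a && d).
      branch 1.1 (add !c):
        !((!!b && !e) && !d): β-rule — branch into !(!!b && !e)  //  !!d.
          branch 1.1.1 (add !(!!b && !e)):
            !(a && d): β-rule — branch into !a  //  !d.
              branch 1.1.1.1 (add !a):
                !(!!b && !e): β-rule — branch into !!!b  //  !!e.
                  branch 1.1.1.1.1 (add !!!b):
                    !!!b: drop double negation, giving !b.
                    × closes — contains both b and !b.
                  branch 1.1.1.1.2 (add !!e):
                    × closes — contains both e and !e.
              branch 1.1.1.2 (add !d):
                !(!!b && !e): β-rule — branch into !!!b  //  !!e.
                  branch 1.1.1.2.1 (add !!!b):
                    !!!b: drop double negation, giving !b.
                    × closes — contains both b and !b.
                  branch 1.1.1.2.2 (add !!e):
                    × closes — contains both e and !e.
          branch 1.1.2 (add !!d):
            × closes — contains both d and !d.
      branch 1.2 (add (a && d)):
        (a && d): α-rule — add a, d.
        × closes — contains both d and !d.
  branch 2 (add c):
    (c -> (a && d)): β-rule — branch into !c  //  (a && d).
      branch 2.1 (add !c):
        × closes — contains both c and !c.
      branch 2.2 (add (a && d)):
        (a && d): α-rule — add a, d.
        !((!!b && !e) && !d): β-rule — branch into !(!!b && !e)  //  !!d.
          branch 2.2.1 (add !(!!b && !e)):
            !(a && d): β-rule — branch into !a  //  !d.
              branch 2.2.1.1 (add !a):
                × closes — contains both a and !a.
              branch 2.2.1.2 (add !d):
                × closes — contains both d and !d.
          branch 2.2.2 (add !!d):
            !(a && d): β-rule — branch into !a  //  !d.
              branch 2.2.2.1 (add !a):
                × closes — contains both a and !a.
              branch 2.2.2.2 (add !d):
                × closes — contains both d and !d.
All 11 branches close.
Every branch closed; the formula is unsatisfiable.

Unsatisfiable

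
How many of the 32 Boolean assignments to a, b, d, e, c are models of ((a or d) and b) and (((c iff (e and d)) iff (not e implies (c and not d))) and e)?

3

Initial set: {(((a or d) and b) and (((c iff (e and d)) iff (not e implies (c and not d))) and e))}.
(((a or d) and b) and (((c iff (e and d)) iff (not e implies (c and not d))) and e)): α-rule — add ((a or d) and b), (((c iff (e and d)) iff (not e implies (c and not d))) and e).
((a or d) and b): α-rule — add (a or d), b.
(((c iff (e and d)) iff (not e implies (c and not d))) and e): α-rule — add ((c iff (e and d)) iff (not e implies (c and not d))), e.
(a or d): β-rule — branch into a  //  d.
  branch 1 (add a):
    ((c iff (e and d)) iff (not e implies (c and not d))): β-rule — branch into (c iff (e and d)), (not e implies (c and not d))  //  not (c iff (e and d)), not (not e implies (c and not d)).
      branch 1.1 (add (c iff (e and d)), (not e implies (c and not d))):
        (c iff (e and d)): β-rule — branch into c, (e and d)  //  not c, not (e and d).
          branch 1.1.1 (add c, (e and d)):
            (e and d): α-rule — add e, d.
            (not e implies (c and not d)): β-rule — branch into not not e  //  (c and not d).
              branch 1.1.1.1 (add not not e):
                ○ open, literals {a=T, b=T, c=T, d=T, e=T}.
              branch 1.1.1.2 (add (c and not d)):
                (c and not d): α-rule — add c, not d.
                × closes — contains both d and not d.
          branch 1.1.2 (add not c, not (e and d)):
            (not e implies (c and not d)): β-rule — branch into not not e  //  (c and not d).
              branch 1.1.2.1 (add not not e):
                not (e and d): β-rule — branch into not e  //  not d.
                  branch 1.1.2.1.1 (add not e):
                    × closes — contains both e and not e.
                  branch 1.1.2.1.2 (add not d):
                    ○ open, literals {a=T, b=T, c=F, d=F, e=T}.
              branch 1.1.2.2 (add (c and not d)):
                (c and not d): α-rule — add c, not d.
                × closes — contains both c and not c.
      branch 1.2 (add not (c iff (e and d)), not (not e implies (c and not d))):
        not (not e implies (c and not d)): α-rule — add not e, not (c and not d).
        × closes — contains both e and not e.
  branch 2 (add d):
    ((c iff (e and d)) iff (not e implies (c and not d))): β-rule — branch into (c iff (e and d)), (not e implies (c and not d))  //  not (c iff (e and d)), not (not e implies (c and not d)).
      branch 2.1 (add (c iff (e and d)), (not e implies (c and not d))):
        (c iff (e and d)): β-rule — branch into c, (e and d)  //  not c, not (e and d).
          branch 2.1.1 (add c, (e and d)):
            (e and d): α-rule — add e, d.
            (not e implies (c and not d)): β-rule — branch into not not e  //  (c and not d).
              branch 2.1.1.1 (add not not e):
                ○ open, literals {b=T, c=T, d=T, e=T}.
              branch 2.1.1.2 (add (c and not d)):
                (c and not d): α-rule — add c, not d.
                × closes — contains both d and not d.
          branch 2.1.2 (add not c, not (e and d)):
            (not e implies (c and not d)): β-rule — branch into not not e  //  (c and not d).
              branch 2.1.2.1 (add not not e):
                not (e and d): β-rule — branch into not e  //  not d.
                  branch 2.1.2.1.1 (add not e):
                    × closes — contains both e and not e.
                  branch 2.1.2.1.2 (add not d):
                    × closes — contains both d and not d.
              branch 2.1.2.2 (add (c and not d)):
                (c and not d): α-rule — add c, not d.
                × closes — contains both c and not c.
      branch 2.2 (add not (c iff (e and d)), not (not e implies (c and not d))):
        not (not e implies (c and not d)): α-rule — add not e, not (c and not d).
        × closes — contains both e and not e.
9 branches closed, 3 open.
Each open branch fixes some atoms; the unmentioned ones are free. Counting distinct full assignments: branch {a=T, b=T, c=T, d=T, e=T} (none free) contributes 1 new; branch {a=T, b=T, c=F, d=F, e=T} (none free) contributes 1 new; branch {b=T, c=T, d=T, e=T} (a) contributes 1 new. Total: 3.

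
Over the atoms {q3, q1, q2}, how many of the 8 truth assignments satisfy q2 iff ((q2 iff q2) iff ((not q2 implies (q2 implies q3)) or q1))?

4

Initial set: {(q2 iff ((q2 iff q2) iff ((not q2 implies (q2 implies q3)) or q1)))}.
(q2 iff ((q2 iff q2) iff ((not q2 implies (q2 implies q3)) or q1))): β-rule — branch into q2, ((q2 iff q2) iff ((not q2 implies (q2 implies q3)) or q1))  //  not q2, not ((q2 iff q2) iff ((not q2 implies (q2 implies q3)) or q1)).
  branch 1 (add q2, ((q2 iff q2) iff ((not q2 implies (q2 implies q3)) or q1))):
    ((q2 iff q2) iff ((not q2 implies (q2 implies q3)) or q1)): β-rule — branch into (q2 iff q2), ((not q2 implies (q2 implies q3)) or q1)  //  not (q2 iff q2), not ((not q2 implies (q2 implies q3)) or q1).
      branch 1.1 (add (q2 iff q2), ((not q2 implies (q2 implies q3)) or q1)):
        (q2 iff q2): β-rule — branch into q2, q2  //  not q2, not q2.
          branch 1.1.1 (add q2, q2):
            ((not q2 implies (q2 implies q3)) or q1): β-rule — branch into (not q2 implies (q2 implies q3))  //  q1.
              branch 1.1.1.1 (add (not q2 implies (q2 implies q3))):
                (not q2 implies (q2 implies q3)): β-rule — branch into not not q2  //  (q2 implies q3).
                  branch 1.1.1.1.1 (add not not q2):
                    ○ open, literals {q2=1}.
                  branch 1.1.1.1.2 (add (q2 implies q3)):
                    (q2 implies q3): β-rule — branch into not q2  //  q3.
                      branch 1.1.1.1.2.1 (add not q2):
                        × closes — contains both q2 and not q2.
                      branch 1.1.1.1.2.2 (add q3):
                        ○ open, literals {q2=1, q3=1}.
              branch 1.1.1.2 (add q1):
                ○ open, literals {q1=1, q2=1}.
          branch 1.1.2 (add not q2, not q2):
            × closes — contains both q2 and not q2.
      branch 1.2 (add not (q2 iff q2), not ((not q2 implies (q2 implies q3)) or q1)):
        not ((not q2 implies (q2 implies q3)) or q1): α-rule — add not (not q2 implies (q2 implies q3)), not q1.
        not (not q2 implies (q2 implies q3)): α-rule — add not q2, not (q2 implies q3).
        × closes — contains both q2 and not q2.
  branch 2 (add not q2, not ((q2 iff q2) iff ((not q2 implies (q2 implies q3)) or q1))):
    not ((q2 iff q2) iff ((not q2 implies (q2 implies q3)) or q1)): β-rule — branch into (q2 iff q2), not ((not q2 implies (q2 implies q3)) or q1)  //  not (q2 iff q2), ((not q2 implies (q2 implies q3)) or q1).
      branch 2.1 (add (q2 iff q2), not ((not q2 implies (q2 implies q3)) or q1)):
        not ((not q2 implies (q2 implies q3)) or q1): α-rule — add not (not q2 implies (q2 implies q3)), not q1.
        not (not q2 implies (q2 implies q3)): α-rule — add not q2, not (q2 implies q3).
        not (q2 implies q3): α-rule — add q2, not q3.
        × closes — contains both q2 and not q2.
      branch 2.2 (add not (q2 iff q2), ((not q2 implies (q2 implies q3)) or q1)):
        not (q2 iff q2): β-rule — branch into q2, not q2  //  not q2, q2.
          branch 2.2.1 (add q2, not q2):
            × closes — contains both q2 and not q2.
          branch 2.2.2 (add not q2, q2):
            × closes — contains both q2 and not q2.
6 branches closed, 3 open.
Each open branch fixes some atoms; the unmentioned ones are free. Counting distinct full assignments: branch {q2=1} (q3, q1) contributes 4 new; branch {q2=1, q3=1} (q1) contributes 0 new; branch {q1=1, q2=1} (q3) contributes 0 new. Total: 4.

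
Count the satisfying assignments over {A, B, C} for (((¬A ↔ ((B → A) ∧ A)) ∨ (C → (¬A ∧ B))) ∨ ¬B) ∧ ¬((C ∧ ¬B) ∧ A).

6

Initial set: {T ((((¬A ↔ ((B → A) ∧ A)) ∨ (C → (¬A ∧ B))) ∨ ¬B) ∧ ¬((C ∧ ¬B) ∧ A))}.
T ((((¬A ↔ ((B → A) ∧ A)) ∨ (C → (¬A ∧ B))) ∨ ¬B) ∧ ¬((C ∧ ¬B) ∧ A)): α-rule — add T (((¬A ↔ ((B → A) ∧ A)) ∨ (C → (¬A ∧ B))) ∨ ¬B), T ¬((C ∧ ¬B) ∧ A).
T (((¬A ↔ ((B → A) ∧ A)) ∨ (C → (¬A ∧ B))) ∨ ¬B): β-rule — branch into T ((¬A ↔ ((B → A) ∧ A)) ∨ (C → (¬A ∧ B)))  //  T ¬B.
  branch 1 (add T ((¬A ↔ ((B → A) ∧ A)) ∨ (C → (¬A ∧ B)))):
    T ¬((C ∧ ¬B) ∧ A): β-rule — branch into F (C ∧ ¬B)  //  F A.
      branch 1.1 (add F (C ∧ ¬B)):
        T ((¬A ↔ ((B → A) ∧ A)) ∨ (C → (¬A ∧ B))): β-rule — branch into T (¬A ↔ ((B → A) ∧ A))  //  T (C → (¬A ∧ B)).
          branch 1.1.1 (add T (¬A ↔ ((B → A) ∧ A))):
            F (C ∧ ¬B): β-rule — branch into F C  //  F ¬B.
              branch 1.1.1.1 (add F C):
                T (¬A ↔ ((B → A) ∧ A)): β-rule — branch into T ¬A, T ((B → A) ∧ A)  //  F ¬A, F ((B → A) ∧ A).
                  branch 1.1.1.1.1 (add T ¬A, T ((B → A) ∧ A)):
                    T ((B → A) ∧ A): α-rule — add T (B → A), T A.
                    × closes — contains both A and ¬A.
                  branch 1.1.1.1.2 (add F ¬A, F ((B → A) ∧ A)):
                    F ((B → A) ∧ A): β-rule — branch into F (B → A)  //  F A.
                      branch 1.1.1.1.2.1 (add F (B → A)):
                        F (B → A): α-rule — add T B, F A.
                        × closes — contains both A and ¬A.
                      branch 1.1.1.1.2.2 (add F A):
                        × closes — contains both A and ¬A.
              branch 1.1.1.2 (add F ¬B):
                T (¬A ↔ ((B → A) ∧ A)): β-rule — branch into T ¬A, T ((B → A) ∧ A)  //  F ¬A, F ((B → A) ∧ A).
                  branch 1.1.1.2.1 (add T ¬A, T ((B → A) ∧ A)):
                    T ((B → A) ∧ A): α-rule — add T (B → A), T A.
                    × closes — contains both A and ¬A.
                  branch 1.1.1.2.2 (add F ¬A, F ((B → A) ∧ A)):
                    F ((B → A) ∧ A): β-rule — branch into F (B → A)  //  F A.
                      branch 1.1.1.2.2.1 (add F (B → A)):
                        F (B → A): α-rule — add T B, F A.
                        × closes — contains both A and ¬A.
                      branch 1.1.1.2.2.2 (add F A):
                        × closes — contains both A and ¬A.
          branch 1.1.2 (add T (C → (¬A ∧ B))):
            F (C ∧ ¬B): β-rule — branch into F C  //  F ¬B.
              branch 1.1.2.1 (add F C):
                T (C → (¬A ∧ B)): β-rule — branch into F C  //  T (¬A ∧ B).
                  branch 1.1.2.1.1 (add F C):
                    ○ open, literals {C=F}.
                  branch 1.1.2.1.2 (add T (¬A ∧ B)):
                    T (¬A ∧ B): α-rule — add T ¬A, T B.
                    ○ open, literals {A=F, B=T, C=F}.
              branch 1.1.2.2 (add F ¬B):
                T (C → (¬A ∧ B)): β-rule — branch into F C  //  T (¬A ∧ B).
                  branch 1.1.2.2.1 (add F C):
                    ○ open, literals {B=T, C=F}.
                  branch 1.1.2.2.2 (add T (¬A ∧ B)):
                    T (¬A ∧ B): α-rule — add T ¬A, T B.
                    ○ open, literals {A=F, B=T}.
      branch 1.2 (add F A):
        T ((¬A ↔ ((B → A) ∧ A)) ∨ (C → (¬A ∧ B))): β-rule — branch into T (¬A ↔ ((B → A) ∧ A))  //  T (C → (¬A ∧ B)).
          branch 1.2.1 (add T (¬A ↔ ((B → A) ∧ A))):
            T (¬A ↔ ((B → A) ∧ A)): β-rule — branch into T ¬A, T ((B → A) ∧ A)  //  F ¬A, F ((B → A) ∧ A).
              branch 1.2.1.1 (add T ¬A, T ((B → A) ∧ A)):
                T ((B → A) ∧ A): α-rule — add T (B → A), T A.
                × closes — contains both A and ¬A.
              branch 1.2.1.2 (add F ¬A, F ((B → A) ∧ A)):
                × closes — contains both A and ¬A.
          branch 1.2.2 (add T (C → (¬A ∧ B))):
            T (C → (¬A ∧ B)): β-rule — branch into F C  //  T (¬A ∧ B).
              branch 1.2.2.1 (add F C):
                ○ open, literals {A=F, C=F}.
              branch 1.2.2.2 (add T (¬A ∧ B)):
                T (¬A ∧ B): α-rule — add T ¬A, T B.
                ○ open, literals {A=F, B=T}.
  branch 2 (add T ¬B):
    T ¬((C ∧ ¬B) ∧ A): β-rule — branch into F (C ∧ ¬B)  //  F A.
      branch 2.1 (add F (C ∧ ¬B)):
        F (C ∧ ¬B): β-rule — branch into F C  //  F ¬B.
          branch 2.1.1 (add F C):
            ○ open, literals {B=F, C=F}.
          branch 2.1.2 (add F ¬B):
            × closes — contains both B and ¬B.
      branch 2.2 (add F A):
        ○ open, literals {A=F, B=F}.
9 branches closed, 8 open.
Each open branch fixes some atoms; the unmentioned ones are free. Counting distinct full assignments: branch {C=F} (A, B) contributes 4 new; branch {A=F, B=T, C=F} (none free) contributes 0 new; branch {B=T, C=F} (A) contributes 0 new; branch {A=F, B=T} (C) contributes 1 new; branch {A=F, C=F} (B) contributes 0 new; branch {A=F, B=T} (C) contributes 0 new; branch {B=F, C=F} (A) contributes 0 new; branch {A=F, B=F} (C) contributes 1 new. Total: 6.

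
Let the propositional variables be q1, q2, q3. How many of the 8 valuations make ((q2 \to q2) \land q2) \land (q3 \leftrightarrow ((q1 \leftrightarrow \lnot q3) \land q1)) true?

Initial set: {T (((q2 \to q2) \land q2) \land (q3 \leftrightarrow ((q1 \leftrightarrow \lnot q3) \land q1)))}.
T (((q2 \to q2) \land q2) \land (q3 \leftrightarrow ((q1 \leftrightarrow \lnot q3) \land q1))): α-rule — add T ((q2 \to q2) \land q2), T (q3 \leftrightarrow ((q1 \leftrightarrow \lnot q3) \land q1)).
T ((q2 \to q2) \land q2): α-rule — add T (q2 \to q2), T q2.
T (q3 \leftrightarrow ((q1 \leftrightarrow \lnot q3) \land q1)): β-rule — branch into T q3, T ((q1 \leftrightarrow \lnot q3) \land q1)  //  F q3, F ((q1 \leftrightarrow \lnot q3) \land q1).
  branch 1 (add T q3, T ((q1 \leftrightarrow \lnot q3) \land q1)):
    T ((q1 \leftrightarrow \lnot q3) \land q1): α-rule — add T (q1 \leftrightarrow \lnot q3), T q1.
    T (q2 \to q2): β-rule — branch into F q2  //  T q2.
      branch 1.1 (add F q2):
        × closes — contains both q2 and \lnot q2.
      branch 1.2 (add T q2):
        T (q1 \leftrightarrow \lnot q3): β-rule — branch into T q1, T \lnot q3  //  F q1, F \lnot q3.
          branch 1.2.1 (add T q1, T \lnot q3):
            × closes — contains both q3 and \lnot q3.
          branch 1.2.2 (add F q1, F \lnot q3):
            × closes — contains both q1 and \lnot q1.
  branch 2 (add F q3, F ((q1 \leftrightarrow \lnot q3) \land q1)):
    T (q2 \to q2): β-rule — branch into F q2  //  T q2.
      branch 2.1 (add F q2):
        × closes — contains both q2 and \lnot q2.
      branch 2.2 (add T q2):
        F ((q1 \leftrightarrow \lnot q3) \land q1): β-rule — branch into F (q1 \leftrightarrow \lnot q3)  //  F q1.
          branch 2.2.1 (add F (q1 \leftrightarrow \lnot q3)):
            F (q1 \leftrightarrow \lnot q3): β-rule — branch into T q1, F \lnot q3  //  F q1, T \lnot q3.
              branch 2.2.1.1 (add T q1, F \lnot q3):
                × closes — contains both q3 and \lnot q3.
              branch 2.2.1.2 (add F q1, T \lnot q3):
                ○ open, literals {q1=F, q2=T, q3=F}.
          branch 2.2.2 (add F q1):
            ○ open, literals {q1=F, q2=T, q3=F}.
5 branches closed, 2 open.
Each open branch fixes some atoms; the unmentioned ones are free. Counting distinct full assignments: branch {q1=F, q2=T, q3=F} (none free) contributes 1 new; branch {q1=F, q2=T, q3=F} (none free) contributes 0 new. Total: 1.

1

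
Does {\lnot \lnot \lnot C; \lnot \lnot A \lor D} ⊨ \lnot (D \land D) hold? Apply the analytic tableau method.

No

Initial set: {\lnot \lnot \lnot C; (\lnot \lnot A \lor D); \lnot \lnot (D \land D)}.
\lnot \lnot \lnot C: drop double negation, giving \lnot C.
\lnot \lnot (D \land D): α-rule — add D, D.
(\lnot \lnot A \lor D): β-rule — branch into \lnot \lnot A  //  D.
  branch 1 (add \lnot \lnot A):
    \lnot \lnot A: drop double negation, giving A.
    ○ open, literals {A=true, C=false, D=true}.
  branch 2 (add D):
    ○ open, literals {C=false, D=true}.
0 branches closed, 2 open.
An open branch gives a countermodel: A=true, C=false, D=true (unmentioned atoms arbitrary); the premises hold there but the conclusion fails.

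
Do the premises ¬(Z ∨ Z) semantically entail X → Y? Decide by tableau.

Initial set: {T ¬(Z ∨ Z); F (X → Y)}.
T ¬(Z ∨ Z): α-rule — add F Z, F Z.
F (X → Y): α-rule — add T X, F Y.
○ open, literals {X=T, Y=F, Z=F}.
0 branches closed, 1 open.
An open branch gives a countermodel: X=T, Y=F, Z=F (unmentioned atoms arbitrary); the premises hold there but the conclusion fails.

No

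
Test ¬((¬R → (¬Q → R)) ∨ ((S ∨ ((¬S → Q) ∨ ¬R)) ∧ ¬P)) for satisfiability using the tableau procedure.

Initial set: {T ¬((¬R → (¬Q → R)) ∨ ((S ∨ ((¬S → Q) ∨ ¬R)) ∧ ¬P))}.
T ¬((¬R → (¬Q → R)) ∨ ((S ∨ ((¬S → Q) ∨ ¬R)) ∧ ¬P)): α-rule — add F (¬R → (¬Q → R)), F ((S ∨ ((¬S → Q) ∨ ¬R)) ∧ ¬P).
F (¬R → (¬Q → R)): α-rule — add T ¬R, F (¬Q → R).
F (¬Q → R): α-rule — add T ¬Q, F R.
F ((S ∨ ((¬S → Q) ∨ ¬R)) ∧ ¬P): β-rule — branch into F (S ∨ ((¬S → Q) ∨ ¬R))  //  F ¬P.
  branch 1 (add F (S ∨ ((¬S → Q) ∨ ¬R))):
    F (S ∨ ((¬S → Q) ∨ ¬R)): α-rule — add F S, F ((¬S → Q) ∨ ¬R).
    F ((¬S → Q) ∨ ¬R): α-rule — add F (¬S → Q), F ¬R.
    × closes — contains both R and ¬R.
  branch 2 (add F ¬P):
    ○ open, literals {P=true, Q=false, R=false}.
1 branch closed, 1 open.
An open branch gives a satisfying assignment: P=true, Q=false, R=false.

Satisfiable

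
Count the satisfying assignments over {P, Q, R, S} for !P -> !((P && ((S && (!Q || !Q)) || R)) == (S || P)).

12

Initial set: {(!P -> !((P && ((S && (!Q || !Q)) || R)) == (S || P)))}.
(!P -> !((P && ((S && (!Q || !Q)) || R)) == (S || P))): β-rule — branch into !!P  //  !((P && ((S && (!Q || !Q)) || R)) == (S || P)).
  branch 1 (add !!P):
    ○ open, literals {P=T}.
  branch 2 (add !((P && ((S && (!Q || !Q)) || R)) == (S || P))):
    !((P && ((S && (!Q || !Q)) || R)) == (S || P)): β-rule — branch into (P && ((S && (!Q || !Q)) || R)), !(S || P)  //  !(P && ((S && (!Q || !Q)) || R)), (S || P).
      branch 2.1 (add (P && ((S && (!Q || !Q)) || R)), !(S || P)):
        (P && ((S && (!Q || !Q)) || R)): α-rule — add P, ((S && (!Q || !Q)) || R).
        !(S || P): α-rule — add !S, !P.
        × closes — contains both P and !P.
      branch 2.2 (add !(P && ((S && (!Q || !Q)) || R)), (S || P)):
        !(P && ((S && (!Q || !Q)) || R)): β-rule — branch into !P  //  !((S && (!Q || !Q)) || R).
          branch 2.2.1 (add !P):
            (S || P): β-rule — branch into S  //  P.
              branch 2.2.1.1 (add S):
                ○ open, literals {P=F, S=T}.
              branch 2.2.1.2 (add P):
                × closes — contains both P and !P.
          branch 2.2.2 (add !((S && (!Q || !Q)) || R)):
            !((S && (!Q || !Q)) || R): α-rule — add !(S && (!Q || !Q)), !R.
            (S || P): β-rule — branch into S  //  P.
              branch 2.2.2.1 (add S):
                !(S && (!Q || !Q)): β-rule — branch into !S  //  !(!Q || !Q).
                  branch 2.2.2.1.1 (add !S):
                    × closes — contains both S and !S.
                  branch 2.2.2.1.2 (add !(!Q || !Q)):
                    !(!Q || !Q): α-rule — add !!Q, !!Q.
                    ○ open, literals {Q=T, R=F, S=T}.
              branch 2.2.2.2 (add P):
                !(S && (!Q || !Q)): β-rule — branch into !S  //  !(!Q || !Q).
                  branch 2.2.2.2.1 (add !S):
                    ○ open, literals {P=T, R=F, S=F}.
                  branch 2.2.2.2.2 (add !(!Q || !Q)):
                    !(!Q || !Q): α-rule — add !!Q, !!Q.
                    ○ open, literals {P=T, Q=T, R=F}.
3 branches closed, 5 open.
Each open branch fixes some atoms; the unmentioned ones are free. Counting distinct full assignments: branch {P=T} (Q, R, S) contributes 8 new; branch {P=F, S=T} (Q, R) contributes 4 new; branch {Q=T, R=F, S=T} (P) contributes 0 new; branch {P=T, R=F, S=F} (Q) contributes 0 new; branch {P=T, Q=T, R=F} (S) contributes 0 new. Total: 12.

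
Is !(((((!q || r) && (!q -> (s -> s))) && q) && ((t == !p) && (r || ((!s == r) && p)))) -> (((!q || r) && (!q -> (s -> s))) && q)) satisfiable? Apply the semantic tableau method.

Unsatisfiable

Initial set: {!(((((!q || r) && (!q -> (s -> s))) && q) && ((t == !p) && (r || ((!s == r) && p)))) -> (((!q || r) && (!q -> (s -> s))) && q))}.
!(((((!q || r) && (!q -> (s -> s))) && q) && ((t == !p) && (r || ((!s == r) && p)))) -> (((!q || r) && (!q -> (s -> s))) && q)): α-rule — add ((((!q || r) && (!q -> (s -> s))) && q) && ((t == !p) && (r || ((!s == r) && p)))), !(((!q || r) && (!q -> (s -> s))) && q).
((((!q || r) && (!q -> (s -> s))) && q) && ((t == !p) && (r || ((!s == r) && p)))): α-rule — add (((!q || r) && (!q -> (s -> s))) && q), ((t == !p) && (r || ((!s == r) && p))).
(((!q || r) && (!q -> (s -> s))) && q): α-rule — add ((!q || r) && (!q -> (s -> s))), q.
((t == !p) && (r || ((!s == r) && p))): α-rule — add (t == !p), (r || ((!s == r) && p)).
((!q || r) && (!q -> (s -> s))): α-rule — add (!q || r), (!q -> (s -> s)).
!(((!q || r) && (!q -> (s -> s))) && q): β-rule — branch into !((!q || r) && (!q -> (s -> s)))  //  !q.
  branch 1 (add !((!q || r) && (!q -> (s -> s)))):
    (t == !p): β-rule — branch into t, !p  //  !t, !!p.
      branch 1.1 (add t, !p):
        (r || ((!s == r) && p)): β-rule — branch into r  //  ((!s == r) && p).
          branch 1.1.1 (add r):
            (!q || r): β-rule — branch into !q  //  r.
              branch 1.1.1.1 (add !q):
                × closes — contains both q and !q.
              branch 1.1.1.2 (add r):
                (!q -> (s -> s)): β-rule — branch into !!q  //  (s -> s).
                  branch 1.1.1.2.1 (add !!q):
                    !((!q || r) && (!q -> (s -> s))): β-rule — branch into !(!q || r)  //  !(!q -> (s -> s)).
                      branch 1.1.1.2.1.1 (add !(!q || r)):
                        !(!q || r): α-rule — add !!q, !r.
                        × closes — contains both r and !r.
                      branch 1.1.1.2.1.2 (add !(!q -> (s -> s))):
                        !(!q -> (s -> s)): α-rule — add !q, !(s -> s).
                        × closes — contains both q and !q.
                  branch 1.1.1.2.2 (add (s -> s)):
                    !((!q || r) && (!q -> (s -> s))): β-rule — branch into !(!q || r)  //  !(!q -> (s -> s)).
                      branch 1.1.1.2.2.1 (add !(!q || r)):
                        !(!q || r): α-rule — add !!q, !r.
                        × closes — contains both r and !r.
                      branch 1.1.1.2.2.2 (add !(!q -> (s -> s))):
                        !(!q -> (s -> s)): α-rule — add !q, !(s -> s).
                        × closes — contains both q and !q.
          branch 1.1.2 (add ((!s == r) && p)):
            ((!s == r) && p): α-rule — add (!s == r), p.
            × closes — contains both p and !p.
      branch 1.2 (add !t, !!p):
        (r || ((!s == r) && p)): β-rule — branch into r  //  ((!s == r) && p).
          branch 1.2.1 (add r):
            (!q || r): β-rule — branch into !q  //  r.
              branch 1.2.1.1 (add !q):
                × closes — contains both q and !q.
              branch 1.2.1.2 (add r):
                (!q -> (s -> s)): β-rule — branch into !!q  //  (s -> s).
                  branch 1.2.1.2.1 (add !!q):
                    !((!q || r) && (!q -> (s -> s))): β-rule — branch into !(!q || r)  //  !(!q -> (s -> s)).
                      branch 1.2.1.2.1.1 (add !(!q || r)):
                        !(!q || r): α-rule — add !!q, !r.
                        × closes — contains both r and !r.
                      branch 1.2.1.2.1.2 (add !(!q -> (s -> s))):
                        !(!q -> (s -> s)): α-rule — add !q, !(s -> s).
                        × closes — contains both q and !q.
                  branch 1.2.1.2.2 (add (s -> s)):
                    !((!q || r) && (!q -> (s -> s))): β-rule — branch into !(!q || r)  //  !(!q -> (s -> s)).
                      branch 1.2.1.2.2.1 (add !(!q || r)):
                        !(!q || r): α-rule — add !!q, !r.
                        × closes — contains both r and !r.
                      branch 1.2.1.2.2.2 (add !(!q -> (s -> s))):
                        !(!q -> (s -> s)): α-rule — add !q, !(s -> s).
                        × closes — contains both q and !q.
          branch 1.2.2 (add ((!s == r) && p)):
            ((!s == r) && p): α-rule — add (!s == r), p.
            (!q || r): β-rule — branch into !q  //  r.
              branch 1.2.2.1 (add !q):
                × closes — contains both q and !q.
              branch 1.2.2.2 (add r):
                (!q -> (s -> s)): β-rule — branch into !!q  //  (s -> s).
                  branch 1.2.2.2.1 (add !!q):
                    !((!q || r) && (!q -> (s -> s))): β-rule — branch into !(!q || r)  //  !(!q -> (s -> s)).
                      branch 1.2.2.2.1.1 (add !(!q || r)):
                        !(!q || r): α-rule — add !!q, !r.
                        × closes — contains both r and !r.
                      branch 1.2.2.2.1.2 (add !(!q -> (s -> s))):
                        !(!q -> (s -> s)): α-rule — add !q, !(s -> s).
                        × closes — contains both q and !q.
                  branch 1.2.2.2.2 (add (s -> s)):
                    !((!q || r) && (!q -> (s -> s))): β-rule — branch into !(!q || r)  //  !(!q -> (s -> s)).
                      branch 1.2.2.2.2.1 (add !(!q || r)):
                        !(!q || r): α-rule — add !!q, !r.
                        × closes — contains both r and !r.
                      branch 1.2.2.2.2.2 (add !(!q -> (s -> s))):
                        !(!q -> (s -> s)): α-rule — add !q, !(s -> s).
                        × closes — contains both q and !q.
  branch 2 (add !q):
    × closes — contains both q and !q.
All 17 branches close.
Every branch closed; the formula is unsatisfiable.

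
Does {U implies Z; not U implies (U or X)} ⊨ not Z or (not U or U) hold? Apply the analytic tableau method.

Initial set: {T (U implies Z); T (not U implies (U or X)); F (not Z or (not U or U))}.
F (not Z or (not U or U)): α-rule — add F not Z, F (not U or U).
F (not U or U): α-rule — add F not U, F U.
× closes — contains both U and not U.
All 1 branch closes.
Every branch closed, so the premises entail the conclusion.

Yes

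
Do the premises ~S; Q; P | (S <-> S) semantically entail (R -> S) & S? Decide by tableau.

No

Initial set: {~S; Q; (P | (S <-> S)); ~((R -> S) & S)}.
(P | (S <-> S)): β-rule — branch into P  //  (S <-> S).
  branch 1 (add P):
    ~((R -> S) & S): β-rule — branch into ~(R -> S)  //  ~S.
      branch 1.1 (add ~(R -> S)):
        ~(R -> S): α-rule — add R, ~S.
        ○ open, literals {P=1, Q=1, R=1, S=0}.
      branch 1.2 (add ~S):
        ○ open, literals {P=1, Q=1, S=0}.
  branch 2 (add (S <-> S)):
    ~((R -> S) & S): β-rule — branch into ~(R -> S)  //  ~S.
      branch 2.1 (add ~(R -> S)):
        ~(R -> S): α-rule — add R, ~S.
        (S <-> S): β-rule — branch into S, S  //  ~S, ~S.
          branch 2.1.1 (add S, S):
            × closes — contains both S and ~S.
          branch 2.1.2 (add ~S, ~S):
            ○ open, literals {Q=1, R=1, S=0}.
      branch 2.2 (add ~S):
        (S <-> S): β-rule — branch into S, S  //  ~S, ~S.
          branch 2.2.1 (add S, S):
            × closes — contains both S and ~S.
          branch 2.2.2 (add ~S, ~S):
            ○ open, literals {Q=1, S=0}.
2 branches closed, 4 open.
An open branch gives a countermodel: P=1, Q=1, R=1, S=0 (unmentioned atoms arbitrary); the premises hold there but the conclusion fails.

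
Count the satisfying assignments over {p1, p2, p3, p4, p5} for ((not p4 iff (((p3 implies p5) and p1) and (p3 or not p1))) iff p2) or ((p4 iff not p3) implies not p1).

Initial set: {(((not p4 iff (((p3 implies p5) and p1) and (p3 or not p1))) iff p2) or ((p4 iff not p3) implies not p1))}.
(((not p4 iff (((p3 implies p5) and p1) and (p3 or not p1))) iff p2) or ((p4 iff not p3) implies not p1)): β-rule — branch into ((not p4 iff (((p3 implies p5) and p1) and (p3 or not p1))) iff p2)  //  ((p4 iff not p3) implies not p1).
  branch 1 (add ((not p4 iff (((p3 implies p5) and p1) and (p3 or not p1))) iff p2)):
    ((not p4 iff (((p3 implies p5) and p1) and (p3 or not p1))) iff p2): β-rule — branch into (not p4 iff (((p3 implies p5) and p1) and (p3 or not p1))), p2  //  not (not p4 iff (((p3 implies p5) and p1) and (p3 or not p1))), not p2.
      branch 1.1 (add (not p4 iff (((p3 implies p5) and p1) and (p3 or not p1))), p2):
        (not p4 iff (((p3 implies p5) and p1) and (p3 or not p1))): β-rule — branch into not p4, (((p3 implies p5) and p1) and (p3 or not p1))  //  not not p4, not (((p3 implies p5) and p1) and (p3 or not p1)).
          branch 1.1.1 (add not p4, (((p3 implies p5) and p1) and (p3 or not p1))):
            (((p3 implies p5) and p1) and (p3 or not p1)): α-rule — add ((p3 implies p5) and p1), (p3 or not p1).
            ((p3 implies p5) and p1): α-rule — add (p3 implies p5), p1.
            (p3 or not p1): β-rule — branch into p3  //  not p1.
              branch 1.1.1.1 (add p3):
                (p3 implies p5): β-rule — branch into not p3  //  p5.
                  branch 1.1.1.1.1 (add not p3):
                    × closes — contains both p3 and not p3.
                  branch 1.1.1.1.2 (add p5):
                    ○ open, literals {p1=1, p2=1, p3=1, p4=0, p5=1}.
              branch 1.1.1.2 (add not p1):
                × closes — contains both p1 and not p1.
          branch 1.1.2 (add not not p4, not (((p3 implies p5) and p1) and (p3 or not p1))):
            not (((p3 implies p5) and p1) and (p3 or not p1)): β-rule — branch into not ((p3 implies p5) and p1)  //  not (p3 or not p1).
              branch 1.1.2.1 (add not ((p3 implies p5) and p1)):
                not ((p3 implies p5) and p1): β-rule — branch into not (p3 implies p5)  //  not p1.
                  branch 1.1.2.1.1 (add not (p3 implies p5)):
                    not (p3 implies p5): α-rule — add p3, not p5.
                    ○ open, literals {p2=1, p3=1, p4=1, p5=0}.
                  branch 1.1.2.1.2 (add not p1):
                    ○ open, literals {p1=0, p2=1, p4=1}.
              branch 1.1.2.2 (add not (p3 or not p1)):
                not (p3 or not p1): α-rule — add not p3, not not p1.
                ○ open, literals {p1=1, p2=1, p3=0, p4=1}.
      branch 1.2 (add not (not p4 iff (((p3 implies p5) and p1) and (p3 or not p1))), not p2):
        not (not p4 iff (((p3 implies p5) and p1) and (p3 or not p1))): β-rule — branch into not p4, not (((p3 implies p5) and p1) and (p3 or not p1))  //  not not p4, (((p3 implies p5) and p1) and (p3 or not p1)).
          branch 1.2.1 (add not p4, not (((p3 implies p5) and p1) and (p3 or not p1))):
            not (((p3 implies p5) and p1) and (p3 or not p1)): β-rule — branch into not ((p3 implies p5) and p1)  //  not (p3 or not p1).
              branch 1.2.1.1 (add not ((p3 implies p5) and p1)):
                not ((p3 implies p5) and p1): β-rule — branch into not (p3 implies p5)  //  not p1.
                  branch 1.2.1.1.1 (add not (p3 implies p5)):
                    not (p3 implies p5): α-rule — add p3, not p5.
                    ○ open, literals {p2=0, p3=1, p4=0, p5=0}.
                  branch 1.2.1.1.2 (add not p1):
                    ○ open, literals {p1=0, p2=0, p4=0}.
              branch 1.2.1.2 (add not (p3 or not p1)):
                not (p3 or not p1): α-rule — add not p3, not not p1.
                ○ open, literals {p1=1, p2=0, p3=0, p4=0}.
          branch 1.2.2 (add not not p4, (((p3 implies p5) and p1) and (p3 or not p1))):
            (((p3 implies p5) and p1) and (p3 or not p1)): α-rule — add ((p3 implies p5) and p1), (p3 or not p1).
            ((p3 implies p5) and p1): α-rule — add (p3 implies p5), p1.
            (p3 or not p1): β-rule — branch into p3  //  not p1.
              branch 1.2.2.1 (add p3):
                (p3 implies p5): β-rule — branch into not p3  //  p5.
                  branch 1.2.2.1.1 (add not p3):
                    × closes — contains both p3 and not p3.
                  branch 1.2.2.1.2 (add p5):
                    ○ open, literals {p1=1, p2=0, p3=1, p4=1, p5=1}.
              branch 1.2.2.2 (add not p1):
                × closes — contains both p1 and not p1.
  branch 2 (add ((p4 iff not p3) implies not p1)):
    ((p4 iff not p3) implies not p1): β-rule — branch into not (p4 iff not p3)  //  not p1.
      branch 2.1 (add not (p4 iff not p3)):
        not (p4 iff not p3): β-rule — branch into p4, not not p3  //  not p4, not p3.
          branch 2.1.1 (add p4, not not p3):
            ○ open, literals {p3=1, p4=1}.
          branch 2.1.2 (add not p4, not p3):
            ○ open, literals {p3=0, p4=0}.
      branch 2.2 (add not p1):
        ○ open, literals {p1=0}.
4 branches closed, 11 open.
Each open branch fixes some atoms; the unmentioned ones are free. Counting distinct full assignments: branch {p1=1, p2=1, p3=1, p4=0, p5=1} (none free) contributes 1 new; branch {p2=1, p3=1, p4=1, p5=0} (p1) contributes 2 new; branch {p1=0, p2=1, p4=1} (p3, p5) contributes 3 new; branch {p1=1, p2=1, p3=0, p4=1} (p5) contributes 2 new; branch {p2=0, p3=1, p4=0, p5=0} (p1) contributes 2 new; branch {p1=0, p2=0, p4=0} (p3, p5) contributes 3 new; branch {p1=1, p2=0, p3=0, p4=0} (p5) contributes 2 new; branch {p1=1, p2=0, p3=1, p4=1, p5=1} (none free) contributes 1 new; branch {p3=1, p4=1} (p1, p2, p5) contributes 4 new; branch {p3=0, p4=0} (p1, p2, p5) contributes 4 new; branch {p1=0} (p2, p3, p4, p5) contributes 4 new. Total: 28.

28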